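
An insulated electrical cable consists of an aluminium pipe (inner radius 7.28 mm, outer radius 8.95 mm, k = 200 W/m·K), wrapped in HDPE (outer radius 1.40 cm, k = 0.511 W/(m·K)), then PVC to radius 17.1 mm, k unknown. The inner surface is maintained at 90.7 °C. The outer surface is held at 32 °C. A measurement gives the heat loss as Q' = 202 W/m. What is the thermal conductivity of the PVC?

k = 0.211 W/m·K

ΣR = ΔT/Q' = |90.7 − 32|/202 = 0.2906 m·K/W
Known resistances:
  R'_aluminium = ln(0.00895/0.00728)/(2πk) = 0.2065/(2π·200) = 1.643×10^-4 m·K/W
  R'_HDPE = ln(0.0140/0.00895)/(2πk) = 0.4474/(2π·0.511) = 0.1393 m·K/W
R_PVC = ΣR − ΣR_known = 0.2906 − 0.1395 = 0.1511 m·K/W
ln(r₂/r₁)/(2πk) = 0.1511 ⇒ k = 0.2000/(2π·0.1511) = 0.211 W/m·K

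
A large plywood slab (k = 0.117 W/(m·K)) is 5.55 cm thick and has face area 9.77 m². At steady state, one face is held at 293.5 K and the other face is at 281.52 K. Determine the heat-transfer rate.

Q = kA·ΔT/L = 0.117 × 9.77 × |293.5 K − 281.52 K| / 0.0555 = 247 W

Q = 247 W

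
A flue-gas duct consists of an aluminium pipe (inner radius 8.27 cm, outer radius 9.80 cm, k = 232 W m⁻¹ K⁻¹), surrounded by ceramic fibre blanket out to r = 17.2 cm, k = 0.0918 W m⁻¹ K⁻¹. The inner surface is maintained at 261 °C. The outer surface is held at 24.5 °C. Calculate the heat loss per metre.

Resistance network (inner→outer):
  R'_aluminium = ln(0.0980/0.0827)/(2πk) = 0.1697/(2π·232) = 1.164×10^-4 m·K/W
  R'_ceramic fibre blanket = ln(0.172/0.0980)/(2πk) = 0.5625/(2π·0.0918) = 0.9753 m·K/W
ΣR = 1.164×10^-4 + 0.9753 = 0.9754 m·K/W
Q' = ΔT/ΣR = (261 °C − 24.5 °C)/0.9754 = 242 W/m

Q' = 242 W/m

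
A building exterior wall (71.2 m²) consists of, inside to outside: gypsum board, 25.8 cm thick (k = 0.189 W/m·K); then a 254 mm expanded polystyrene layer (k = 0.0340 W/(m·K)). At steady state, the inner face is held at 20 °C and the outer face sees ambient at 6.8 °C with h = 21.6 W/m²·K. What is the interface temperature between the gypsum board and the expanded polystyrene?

Resistance network (inner→outer):
  R_gypsum board = L/(kA) = 0.258/(0.189·71.2) = 0.01917 K/W
  R_expanded polystyrene = L/(kA) = 0.254/(0.0340·71.2) = 0.1049 K/W
  R_conv,out = 1/(hA) = 1/(21.6·71.2) = 6.502×10^-4 K/W
ΣR = 0.01917 + 0.1049 + 6.502×10^-4 = 0.1247 K/W
Q = ΔT/ΣR = (20 °C − 6.8 °C)/0.1247 = 105.9 W
From the inner boundary to the gypsum board/expanded polystyrene interface, ΣR_partial = 0.01917 K/W.
T_interface = T_in − Q·ΣR_partial = 20 °C − (105.9)(0.01917) = 18.0 °C

T = 18.0 °C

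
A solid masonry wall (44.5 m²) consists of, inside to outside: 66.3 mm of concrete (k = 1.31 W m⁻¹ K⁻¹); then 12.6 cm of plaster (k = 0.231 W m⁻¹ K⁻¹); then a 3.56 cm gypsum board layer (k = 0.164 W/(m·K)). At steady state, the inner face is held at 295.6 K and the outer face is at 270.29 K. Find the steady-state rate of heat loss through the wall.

Resistance network (inner→outer):
  R_concrete = L/(kA) = 0.0663/(1.31·44.5) = 0.001137 K/W
  R_plaster = L/(kA) = 0.126/(0.231·44.5) = 0.01226 K/W
  R_gypsum board = L/(kA) = 0.0356/(0.164·44.5) = 0.004878 K/W
ΣR = 0.001137 + 0.01226 + 0.004878 = 0.01827 K/W
Q = ΔT/ΣR = (295.6 K − 270.29 K)/0.01827 = 1390 W

Q = 1390 W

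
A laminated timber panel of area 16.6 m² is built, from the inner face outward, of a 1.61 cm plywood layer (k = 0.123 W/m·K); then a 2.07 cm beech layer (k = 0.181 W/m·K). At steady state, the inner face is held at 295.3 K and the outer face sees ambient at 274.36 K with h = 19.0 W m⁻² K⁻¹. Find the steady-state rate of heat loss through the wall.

Q = 1170 W

Series thermal resistances, inner to outer:
  R_plywood = L/(kA) = 0.0161/(0.123·16.6) = 0.007885 K/W
  R_beech = L/(kA) = 0.0207/(0.181·16.6) = 0.006889 K/W
  R_conv,out = 1/(hA) = 1/(19.0·16.6) = 0.003171 K/W
ΣR = 0.007885 + 0.006889 + 0.003171 = 0.01794 K/W
Q = ΔT/ΣR = (295.3 K − 274.36 K)/0.01794 = 1170 W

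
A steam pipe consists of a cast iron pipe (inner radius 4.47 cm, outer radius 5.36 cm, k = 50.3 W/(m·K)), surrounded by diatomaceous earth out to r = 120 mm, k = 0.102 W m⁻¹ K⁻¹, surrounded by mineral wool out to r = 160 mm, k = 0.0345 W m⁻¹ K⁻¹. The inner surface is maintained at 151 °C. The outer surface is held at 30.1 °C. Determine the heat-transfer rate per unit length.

Resistance network (inner→outer):
  R'_cast iron = ln(0.0536/0.0447)/(2πk) = 0.1816/(2π·50.3) = 5.745×10^-4 m·K/W
  R'_diatomaceous earth = ln(0.120/0.0536)/(2πk) = 0.8059/(2π·0.102) = 1.258 m·K/W
  R'_mineral wool = ln(0.160/0.120)/(2πk) = 0.2877/(2π·0.0345) = 1.327 m·K/W
ΣR = 5.745×10^-4 + 1.258 + 1.327 = 2.586 m·K/W
Q' = ΔT/ΣR = (151 °C − 30.1 °C)/2.586 = 46.8 W/m

Q' = 46.8 W/m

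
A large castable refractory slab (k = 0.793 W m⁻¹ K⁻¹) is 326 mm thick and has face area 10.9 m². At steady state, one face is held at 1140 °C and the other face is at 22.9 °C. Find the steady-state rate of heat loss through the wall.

Q = kA·ΔT/L = 0.793 × 10.9 × |1140 °C − 22.9 °C| / 0.326 = 29600 W

Q = 29600 W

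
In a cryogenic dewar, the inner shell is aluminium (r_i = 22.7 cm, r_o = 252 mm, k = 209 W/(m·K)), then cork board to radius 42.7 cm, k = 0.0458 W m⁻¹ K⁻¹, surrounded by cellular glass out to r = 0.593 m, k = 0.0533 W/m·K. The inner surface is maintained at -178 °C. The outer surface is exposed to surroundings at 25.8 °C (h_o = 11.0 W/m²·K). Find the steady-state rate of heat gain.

Q = 53.3 W

Treat each layer as a resistance in series:
  R_aluminium = (1/0.227 − 1/0.252)/(4πk) = 0.4370/(4π·209) = 1.664×10^-4 K/W
  R_cork board = (1/0.252 − 1/0.427)/(4πk) = 1.626/(4π·0.0458) = 2.826 K/W
  R_cellular glass = (1/0.427 − 1/0.593)/(4πk) = 0.6556/(4π·0.0533) = 0.9788 K/W
  R_conv,out = 1/(4πr²h) = 1/(4π·0.593²·11.0) = 0.02057 K/W
ΣR = 1.664×10^-4 + 2.826 + 0.9788 + 0.02057 = 3.826 K/W
Q = ΔT/ΣR = (-178 °C − 25.8 °C)/3.826 = -53.3 W
(Negative Q ⇒ heat flows inward; heat gain = 53.3 W.)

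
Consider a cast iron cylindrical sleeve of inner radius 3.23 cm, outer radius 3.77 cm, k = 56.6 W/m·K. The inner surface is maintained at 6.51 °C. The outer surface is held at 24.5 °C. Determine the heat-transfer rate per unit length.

Q' = 2πk·ΔT/ln(r₂/r₁) = 2π × 56.6 × 17.99 / ln(0.0377/0.0323) = 41400 W/m

Q' = 41400 W/m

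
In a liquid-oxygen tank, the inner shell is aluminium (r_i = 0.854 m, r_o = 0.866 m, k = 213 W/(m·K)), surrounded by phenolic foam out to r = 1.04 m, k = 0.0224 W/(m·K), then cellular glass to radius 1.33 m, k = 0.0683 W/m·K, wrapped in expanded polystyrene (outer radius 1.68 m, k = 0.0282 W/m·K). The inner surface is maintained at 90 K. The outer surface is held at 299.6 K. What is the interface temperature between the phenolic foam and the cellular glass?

T = 194.8 K

Treat each layer as a resistance in series:
  R_aluminium = (1/0.854 − 1/0.866)/(4πk) = 0.01623/(4π·213) = 6.062×10^-6 K/W
  R_phenolic foam = (1/0.866 − 1/1.04)/(4πk) = 0.1932/(4π·0.0224) = 0.6863 K/W
  R_cellular glass = (1/1.04 − 1/1.33)/(4πk) = 0.2097/(4π·0.0683) = 0.2443 K/W
  R_expanded polystyrene = (1/1.33 − 1/1.68)/(4πk) = 0.1566/(4π·0.0282) = 0.4420 K/W
ΣR = 6.062×10^-6 + 0.6863 + 0.2443 + 0.4420 = 1.373 K/W
Q = ΔT/ΣR = (90 K − 299.6 K)/1.373 = -152.7 W
From the inner boundary to the phenolic foam/cellular glass interface, ΣR_partial = 0.6863 K/W.
T_interface = T_in − Q·ΣR_partial = 90 K − (-152.7)(0.6863) = 194.8 K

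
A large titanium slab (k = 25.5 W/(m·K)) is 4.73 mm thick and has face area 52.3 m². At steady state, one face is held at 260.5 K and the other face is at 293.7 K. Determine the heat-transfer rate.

Q = 9360 kW

Q = kA·ΔT/L = 25.5 × 52.3 × |260.5 K − 293.7 K| / 0.00473 = 9.36×10^6 W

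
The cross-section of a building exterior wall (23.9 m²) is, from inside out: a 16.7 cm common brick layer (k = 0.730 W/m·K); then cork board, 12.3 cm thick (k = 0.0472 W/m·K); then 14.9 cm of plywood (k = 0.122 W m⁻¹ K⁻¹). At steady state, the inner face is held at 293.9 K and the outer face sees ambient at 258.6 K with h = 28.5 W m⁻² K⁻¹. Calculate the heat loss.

Treat each layer as a resistance in series:
  R_common brick = L/(kA) = 0.167/(0.730·23.9) = 0.009572 K/W
  R_cork board = L/(kA) = 0.123/(0.0472·23.9) = 0.1090 K/W
  R_plywood = L/(kA) = 0.149/(0.122·23.9) = 0.05110 K/W
  R_conv,out = 1/(hA) = 1/(28.5·23.9) = 0.001468 K/W
ΣR = 0.009572 + 0.1090 + 0.05110 + 0.001468 = 0.1711 K/W
Q = ΔT/ΣR = (293.9 K − 258.6 K)/0.1711 = 206 W

Q = 206 W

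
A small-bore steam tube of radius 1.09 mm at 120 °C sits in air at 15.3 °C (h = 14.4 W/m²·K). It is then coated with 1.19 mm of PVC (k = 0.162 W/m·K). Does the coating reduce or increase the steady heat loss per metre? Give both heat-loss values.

Critical radius for a cylinder: r_cr = k/h = 0.0112 m = 1.12 cm.
Outer radius after coating: r₂ = 0.00109 + 0.00119 = 0.00228 m.
Since r₁ < r_cr and r₂ ≤ r_cr, the coating moves toward the maximum at r_cr — heat loss rises.
Bare: R = 1/(2πr₁h) = 10.14 m·K/W; Q = 104.7/10.14 = 10.3 W/m.
Coated: R = R_cond + R_conv = 5.573 m·K/W; Q = 104.7/5.573 = 18.8 W/m.

increases: 10.3 → 18.8 W/m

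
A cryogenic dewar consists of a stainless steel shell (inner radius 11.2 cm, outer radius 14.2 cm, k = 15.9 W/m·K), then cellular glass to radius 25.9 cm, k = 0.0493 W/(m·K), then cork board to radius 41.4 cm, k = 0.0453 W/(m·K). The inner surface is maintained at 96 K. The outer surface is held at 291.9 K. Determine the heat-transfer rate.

Q = 25.5 W

Resistance network (inner→outer):
  R_stainless steel = (1/0.112 − 1/0.142)/(4πk) = 1.886/(4π·15.9) = 0.009441 K/W
  R_cellular glass = (1/0.142 − 1/0.259)/(4πk) = 3.181/(4π·0.0493) = 5.135 K/W
  R_cork board = (1/0.259 − 1/0.414)/(4πk) = 1.446/(4π·0.0453) = 2.539 K/W
ΣR = 0.009441 + 5.135 + 2.539 = 7.683 K/W
Q = ΔT/ΣR = (96 K − 291.9 K)/7.683 = -25.5 W
(Negative Q ⇒ heat flows inward; heat gain = 25.5 W.)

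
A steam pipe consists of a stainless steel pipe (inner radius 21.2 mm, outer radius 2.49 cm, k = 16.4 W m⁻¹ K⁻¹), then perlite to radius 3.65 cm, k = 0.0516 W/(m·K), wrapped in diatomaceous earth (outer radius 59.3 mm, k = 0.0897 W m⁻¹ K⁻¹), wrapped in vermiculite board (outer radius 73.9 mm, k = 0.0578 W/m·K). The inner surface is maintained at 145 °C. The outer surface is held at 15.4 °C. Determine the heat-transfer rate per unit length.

Q' = 48.9 W/m

Treat each layer as a resistance in series:
  R'_stainless steel = ln(0.0249/0.0212)/(2πk) = 0.1609/(2π·16.4) = 0.001561 m·K/W
  R'_perlite = ln(0.0365/0.0249)/(2πk) = 0.3824/(2π·0.0516) = 1.180 m·K/W
  R'_diatomaceous earth = ln(0.0593/0.0365)/(2πk) = 0.4853/(2π·0.0897) = 0.8611 m·K/W
  R'_vermiculite board = ln(0.0739/0.0593)/(2πk) = 0.2201/(2π·0.0578) = 0.6061 m·K/W
ΣR = 0.001561 + 1.180 + 0.8611 + 0.6061 = 2.649 m·K/W
Q' = ΔT/ΣR = (145 °C − 15.4 °C)/2.649 = 48.9 W/m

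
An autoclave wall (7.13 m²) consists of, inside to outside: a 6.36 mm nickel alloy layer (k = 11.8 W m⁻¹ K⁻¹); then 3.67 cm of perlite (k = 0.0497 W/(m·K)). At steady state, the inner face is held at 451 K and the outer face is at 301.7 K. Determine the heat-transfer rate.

Resistance network (inner→outer):
  R_nickel alloy = L/(kA) = 0.00636/(11.8·7.13) = 7.559×10^-5 K/W
  R_perlite = L/(kA) = 0.0367/(0.0497·7.13) = 0.1036 K/W
ΣR = 7.559×10^-5 + 0.1036 = 0.1037 K/W
Q = ΔT/ΣR = (451 K − 301.7 K)/0.1037 = 1440 W

Q = 1440 W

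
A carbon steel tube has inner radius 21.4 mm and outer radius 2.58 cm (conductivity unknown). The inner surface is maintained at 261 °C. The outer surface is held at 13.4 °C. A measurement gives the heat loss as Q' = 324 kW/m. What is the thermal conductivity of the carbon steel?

k = 38.9 W/m·K

ΣR = ΔT/Q' = |261 − 13.4|/3.24×10^5 = 7.642×10^-4 m·K/W
ln(r₂/r₁)/(2πk) = 7.642×10^-4 ⇒ k = 0.1870/(2π·7.642×10^-4) = 38.9 W/m·K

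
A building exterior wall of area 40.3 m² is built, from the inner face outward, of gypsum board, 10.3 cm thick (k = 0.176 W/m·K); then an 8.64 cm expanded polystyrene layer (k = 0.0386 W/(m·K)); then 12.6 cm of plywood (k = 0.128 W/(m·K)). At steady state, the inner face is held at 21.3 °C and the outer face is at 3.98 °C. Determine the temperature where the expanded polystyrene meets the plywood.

Resistance network (inner→outer):
  R_gypsum board = L/(kA) = 0.103/(0.176·40.3) = 0.01452 K/W
  R_expanded polystyrene = L/(kA) = 0.0864/(0.0386·40.3) = 0.05554 K/W
  R_plywood = L/(kA) = 0.126/(0.128·40.3) = 0.02443 K/W
ΣR = 0.01452 + 0.05554 + 0.02443 = 0.09449 K/W
Q = ΔT/ΣR = (21.3 °C − 3.98 °C)/0.09449 = 183.3 W
From the inner boundary to the expanded polystyrene/plywood interface, ΣR_partial = 0.07006 K/W.
T_interface = T_in − Q·ΣR_partial = 21.3 °C − (183.3)(0.07006) = 8.46 °C

T = 8.46 °C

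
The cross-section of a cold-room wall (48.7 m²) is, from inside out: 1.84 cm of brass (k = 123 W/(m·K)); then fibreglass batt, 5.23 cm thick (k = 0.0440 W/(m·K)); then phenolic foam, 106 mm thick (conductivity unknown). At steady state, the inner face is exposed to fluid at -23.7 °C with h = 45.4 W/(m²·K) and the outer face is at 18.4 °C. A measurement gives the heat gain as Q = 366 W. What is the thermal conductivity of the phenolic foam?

ΣR = ΔT/Q = |-23.7 − 18.4|/366 = 0.1150 K/W
Known resistances:
  R_conv,in = 1/(hA) = 1/(45.4·48.7) = 4.523×10^-4 K/W
  R_brass = L/(kA) = 0.0184/(123·48.7) = 3.072×10^-6 K/W
  R_fibreglass batt = L/(kA) = 0.0523/(0.0440·48.7) = 0.02441 K/W
R_phenolic foam = ΣR − ΣR_known = 0.1150 − 0.02487 = 0.09013 K/W
L/(kA) = 0.09013 ⇒ k = 0.106/(0.09013·48.7) = 0.0241 W/m·K

k = 0.0241 W/m·K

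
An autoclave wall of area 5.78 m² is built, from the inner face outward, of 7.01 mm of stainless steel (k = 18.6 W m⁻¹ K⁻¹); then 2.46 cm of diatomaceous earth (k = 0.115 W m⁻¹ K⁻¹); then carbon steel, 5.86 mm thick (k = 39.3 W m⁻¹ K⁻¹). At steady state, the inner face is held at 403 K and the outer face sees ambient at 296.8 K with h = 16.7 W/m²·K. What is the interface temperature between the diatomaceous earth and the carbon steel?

T = 320.0 K

Resistance network (inner→outer):
  R_stainless steel = L/(kA) = 0.00701/(18.6·5.78) = 6.520×10^-5 K/W
  R_diatomaceous earth = L/(kA) = 0.0246/(0.115·5.78) = 0.03701 K/W
  R_carbon steel = L/(kA) = 0.00586/(39.3·5.78) = 2.580×10^-5 K/W
  R_conv,out = 1/(hA) = 1/(16.7·5.78) = 0.01036 K/W
ΣR = 6.520×10^-5 + 0.03701 + 2.580×10^-5 + 0.01036 = 0.04746 K/W
Q = ΔT/ΣR = (403 K − 296.8 K)/0.04746 = 2238 W
From the inner boundary to the diatomaceous earth/carbon steel interface, ΣR_partial = 0.03708 K/W.
T_interface = T_in − Q·ΣR_partial = 403 K − (2238)(0.03708) = 320.0 K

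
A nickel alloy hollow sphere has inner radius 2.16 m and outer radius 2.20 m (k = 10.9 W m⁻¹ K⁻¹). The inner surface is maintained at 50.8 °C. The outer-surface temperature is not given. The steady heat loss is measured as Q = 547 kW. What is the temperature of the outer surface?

T_out = 17.2 °C

Series resistances:
  R_nickel alloy = (1/2.16 − 1/2.20)/(4πk) = 0.008418/(4π·10.9) = 6.145×10^-5 K/W
ΣR = 6.145×10^-5 K/W
ΔT = Q·ΣR = 5.47×10^5 × 6.145×10^-5 = 33.61 K
Heat flows outward, so T_out = T_in − ΔT = 50.8 − 33.61 = 17.2 °C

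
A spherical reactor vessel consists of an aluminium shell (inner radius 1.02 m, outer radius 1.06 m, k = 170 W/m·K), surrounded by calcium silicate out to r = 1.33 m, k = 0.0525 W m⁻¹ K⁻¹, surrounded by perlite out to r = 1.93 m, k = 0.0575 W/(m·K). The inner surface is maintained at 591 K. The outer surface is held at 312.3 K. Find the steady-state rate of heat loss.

Series thermal resistances, inner to outer:
  R_aluminium = (1/1.02 − 1/1.06)/(4πk) = 0.03700/(4π·170) = 1.732×10^-5 K/W
  R_calcium silicate = (1/1.06 − 1/1.33)/(4πk) = 0.1915/(4π·0.0525) = 0.2903 K/W
  R_perlite = (1/1.33 − 1/1.93)/(4πk) = 0.2337/(4π·0.0575) = 0.3235 K/W
ΣR = 1.732×10^-5 + 0.2903 + 0.3235 = 0.6138 K/W
Q = ΔT/ΣR = (591 K − 312.3 K)/0.6138 = 454 W

Q = 454 W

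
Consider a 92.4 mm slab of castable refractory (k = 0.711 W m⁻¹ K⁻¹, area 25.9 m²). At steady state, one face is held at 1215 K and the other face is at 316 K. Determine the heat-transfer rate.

Q = kA·ΔT/L = 0.711 × 25.9 × |1215 K − 316 K| / 0.0924 = 1.79×10^5 W

Q = 1.79×10^5 W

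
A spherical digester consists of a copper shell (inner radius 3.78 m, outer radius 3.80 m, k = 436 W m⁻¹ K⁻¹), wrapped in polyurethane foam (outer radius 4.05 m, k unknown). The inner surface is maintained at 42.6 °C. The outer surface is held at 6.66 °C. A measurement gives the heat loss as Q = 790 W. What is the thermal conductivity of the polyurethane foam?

ΣR = ΔT/Q = |42.6 − 6.66|/790 = 0.04549 K/W
Known resistances:
  R_copper = (1/3.78 − 1/3.80)/(4πk) = 0.001392/(4π·436) = 2.541×10^-7 K/W
R_polyurethane foam = ΣR − ΣR_known = 0.04549 − 2.541×10^-7 = 0.04549 K/W
(1/r₁−1/r₂)/(4πk) = 0.04549 ⇒ k = 0.01624/(4π·0.04549) = 0.0284 W/m·K

k = 0.0284 W/m·K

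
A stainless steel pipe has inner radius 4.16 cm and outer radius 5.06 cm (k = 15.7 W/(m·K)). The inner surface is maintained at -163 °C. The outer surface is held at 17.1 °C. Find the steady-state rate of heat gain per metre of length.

Q' = 2πk·ΔT/ln(r₂/r₁) = 2π × 15.7 × 180.1 / ln(0.0506/0.0416) = 90700 W/m

Q' = 90700 W/m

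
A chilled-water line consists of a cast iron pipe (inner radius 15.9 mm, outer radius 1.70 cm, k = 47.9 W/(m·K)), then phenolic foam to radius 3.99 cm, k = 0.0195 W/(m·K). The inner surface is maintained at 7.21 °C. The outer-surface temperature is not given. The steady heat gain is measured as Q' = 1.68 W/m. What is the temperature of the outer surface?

T_out = 18.9 °C

Series resistances:
  R'_cast iron = ln(0.0170/0.0159)/(2πk) = 0.06689/(2π·47.9) = 2.223×10^-4 m·K/W
  R'_phenolic foam = ln(0.0399/0.0170)/(2πk) = 0.8532/(2π·0.0195) = 6.963 m·K/W
ΣR = 6.964 m·K/W
ΔT = Q'·ΣR = 1.68 × 6.964 = 11.70 K
Heat flows inward, so T_out = T_in + ΔT = 7.21 + 11.70 = 18.9 °C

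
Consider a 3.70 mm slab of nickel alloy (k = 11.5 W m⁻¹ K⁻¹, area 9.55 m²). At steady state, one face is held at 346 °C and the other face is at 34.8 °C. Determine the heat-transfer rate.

Q = kA·ΔT/L = 11.5 × 9.55 × |346 °C − 34.8 °C| / 0.00370 = 9.24×10^6 W

Q = 9240 kW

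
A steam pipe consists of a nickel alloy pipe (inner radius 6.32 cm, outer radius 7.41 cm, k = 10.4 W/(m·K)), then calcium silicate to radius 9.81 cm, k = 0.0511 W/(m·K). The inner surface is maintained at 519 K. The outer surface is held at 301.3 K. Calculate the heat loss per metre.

Resistance network (inner→outer):
  R'_nickel alloy = ln(0.0741/0.0632)/(2πk) = 0.1591/(2π·10.4) = 0.002435 m·K/W
  R'_calcium silicate = ln(0.0981/0.0741)/(2πk) = 0.2806/(2π·0.0511) = 0.8739 m·K/W
ΣR = 0.002435 + 0.8739 = 0.8763 m·K/W
Q' = ΔT/ΣR = (519 K − 301.3 K)/0.8763 = 248 W/m

Q' = 248 W/m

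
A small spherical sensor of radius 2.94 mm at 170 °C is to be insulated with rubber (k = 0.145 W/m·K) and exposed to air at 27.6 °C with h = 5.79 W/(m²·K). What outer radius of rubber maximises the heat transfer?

For a sphere, r_cr = 2k_ins/h = 2·0.145/5.79 = 0.0501 m = 5.01 cm

r_cr = 5.01 cm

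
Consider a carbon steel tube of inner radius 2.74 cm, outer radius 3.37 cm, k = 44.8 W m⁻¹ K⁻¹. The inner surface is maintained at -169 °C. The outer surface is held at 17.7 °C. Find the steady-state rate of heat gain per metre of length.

Q' = 2πk·ΔT/ln(r₂/r₁) = 2π × 44.8 × 186.7 / ln(0.0337/0.0274) = 2.54×10^5 W/m

Q' = 2.54×10^5 W/m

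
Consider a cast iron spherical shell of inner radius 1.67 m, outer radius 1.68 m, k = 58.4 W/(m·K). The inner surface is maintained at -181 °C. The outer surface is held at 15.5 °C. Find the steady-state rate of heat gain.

Q = 40500 kW

Q = 4πk·ΔT/(1/r₁ − 1/r₂) = 4π × 58.4 × 196.5 / (1/1.67 − 1/1.68) = 4.05×10^7 W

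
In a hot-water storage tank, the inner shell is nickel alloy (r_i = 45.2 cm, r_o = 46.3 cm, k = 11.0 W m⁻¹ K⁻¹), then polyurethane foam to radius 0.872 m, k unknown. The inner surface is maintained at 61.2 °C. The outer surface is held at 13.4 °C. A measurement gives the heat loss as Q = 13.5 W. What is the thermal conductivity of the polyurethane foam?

k = 0.0228 W/m·K

ΣR = ΔT/Q = |61.2 − 13.4|/13.5 = 3.541 K/W
Known resistances:
  R_nickel alloy = (1/0.452 − 1/0.463)/(4πk) = 0.05256/(4π·11.0) = 3.803×10^-4 K/W
R_polyurethane foam = ΣR − ΣR_known = 3.541 − 3.803×10^-4 = 3.541 K/W
(1/r₁−1/r₂)/(4πk) = 3.541 ⇒ k = 1.013/(4π·3.541) = 0.0228 W/m·K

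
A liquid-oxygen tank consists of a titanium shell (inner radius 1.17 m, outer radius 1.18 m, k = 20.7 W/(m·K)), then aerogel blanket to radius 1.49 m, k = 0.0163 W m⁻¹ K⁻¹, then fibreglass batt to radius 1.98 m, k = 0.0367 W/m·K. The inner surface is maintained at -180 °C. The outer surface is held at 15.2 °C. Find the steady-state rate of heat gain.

Q = 160 W

Treat each layer as a resistance in series:
  R_titanium = (1/1.17 − 1/1.18)/(4πk) = 0.007243/(4π·20.7) = 2.785×10^-5 K/W
  R_aerogel blanket = (1/1.18 − 1/1.49)/(4πk) = 0.1763/(4π·0.0163) = 0.8608 K/W
  R_fibreglass batt = (1/1.49 − 1/1.98)/(4πk) = 0.1661/(4π·0.0367) = 0.3601 K/W
ΣR = 2.785×10^-5 + 0.8608 + 0.3601 = 1.221 K/W
Q = ΔT/ΣR = (-180 °C − 15.2 °C)/1.221 = -160 W
(Negative Q ⇒ heat flows inward; heat gain = 160 W.)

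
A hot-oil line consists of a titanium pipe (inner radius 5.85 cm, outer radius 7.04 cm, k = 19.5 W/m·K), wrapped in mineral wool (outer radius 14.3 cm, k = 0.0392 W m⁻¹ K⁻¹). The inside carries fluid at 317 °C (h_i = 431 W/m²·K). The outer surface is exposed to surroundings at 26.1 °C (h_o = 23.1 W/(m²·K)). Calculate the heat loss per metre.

Q' = 99.2 W/m

Resistance network (inner→outer):
  R'_conv,in = 1/(2πr h) = 1/(2π·0.0585·431) = 0.006312 m·K/W
  R'_titanium = ln(0.0704/0.0585)/(2πk) = 0.1852/(2π·19.5) = 0.001511 m·K/W
  R'_mineral wool = ln(0.143/0.0704)/(2πk) = 0.7087/(2π·0.0392) = 2.877 m·K/W
  R'_conv,out = 1/(2πr h) = 1/(2π·0.143·23.1) = 0.04818 m·K/W
ΣR = 0.006312 + 0.001511 + 2.877 + 0.04818 = 2.933 m·K/W
Q' = ΔT/ΣR = (317 °C − 26.1 °C)/2.933 = 99.2 W/m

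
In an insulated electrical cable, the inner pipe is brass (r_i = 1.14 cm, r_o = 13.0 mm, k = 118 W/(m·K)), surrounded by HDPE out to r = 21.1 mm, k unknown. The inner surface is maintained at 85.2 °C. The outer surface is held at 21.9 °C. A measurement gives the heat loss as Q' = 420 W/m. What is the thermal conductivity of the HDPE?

ΣR = ΔT/Q' = |85.2 − 21.9|/420 = 0.1507 m·K/W
Known resistances:
  R'_brass = ln(0.0130/0.0114)/(2πk) = 0.1313/(2π·118) = 1.771×10^-4 m·K/W
R_HDPE = ΣR − ΣR_known = 0.1507 − 1.771×10^-4 = 0.1505 m·K/W
ln(r₂/r₁)/(2πk) = 0.1505 ⇒ k = 0.4843/(2π·0.1505) = 0.512 W/m·K

k = 0.512 W/m·K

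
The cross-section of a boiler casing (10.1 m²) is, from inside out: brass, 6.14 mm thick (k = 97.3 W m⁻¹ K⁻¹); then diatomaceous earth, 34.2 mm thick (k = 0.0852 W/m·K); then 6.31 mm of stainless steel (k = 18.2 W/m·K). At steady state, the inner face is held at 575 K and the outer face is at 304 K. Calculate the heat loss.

Q = 6810 W

Resistance network (inner→outer):
  R_brass = L/(kA) = 0.00614/(97.3·10.1) = 6.248×10^-6 K/W
  R_diatomaceous earth = L/(kA) = 0.0342/(0.0852·10.1) = 0.03974 K/W
  R_stainless steel = L/(kA) = 0.00631/(18.2·10.1) = 3.433×10^-5 K/W
ΣR = 6.248×10^-6 + 0.03974 + 3.433×10^-5 = 0.03978 K/W
Q = ΔT/ΣR = (575 K − 304 K)/0.03978 = 6810 W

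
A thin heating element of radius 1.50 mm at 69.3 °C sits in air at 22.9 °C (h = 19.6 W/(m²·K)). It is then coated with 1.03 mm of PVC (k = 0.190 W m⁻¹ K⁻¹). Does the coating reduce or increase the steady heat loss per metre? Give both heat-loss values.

increases: 8.57 → 12.7 W/m

Critical radius for a cylinder: r_cr = k/h = 0.00969 m = 0.969 cm.
Outer radius after coating: r₂ = 0.00150 + 0.00103 = 0.00253 m.
Since r₁ < r_cr and r₂ ≤ r_cr, the coating moves toward the maximum at r_cr — heat loss rises.
Bare: R = 1/(2πr₁h) = 5.413 m·K/W; Q = 46.4/5.413 = 8.57 W/m.
Coated: R = R_cond + R_conv = 3.647 m·K/W; Q = 46.4/3.647 = 12.7 W/m.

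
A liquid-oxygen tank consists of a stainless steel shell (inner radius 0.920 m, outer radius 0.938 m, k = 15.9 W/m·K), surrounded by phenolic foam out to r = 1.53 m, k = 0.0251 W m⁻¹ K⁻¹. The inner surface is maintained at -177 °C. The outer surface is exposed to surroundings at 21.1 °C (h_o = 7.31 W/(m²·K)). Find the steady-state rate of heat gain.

Q = 151 W

Series thermal resistances, inner to outer:
  R_stainless steel = (1/0.920 − 1/0.938)/(4πk) = 0.02086/(4π·15.9) = 1.044×10^-4 K/W
  R_phenolic foam = (1/0.938 − 1/1.53)/(4πk) = 0.4125/(4π·0.0251) = 1.308 K/W
  R_conv,out = 1/(4πr²h) = 1/(4π·1.53²·7.31) = 0.004650 K/W
ΣR = 1.044×10^-4 + 1.308 + 0.004650 = 1.313 K/W
Q = ΔT/ΣR = (-177 °C − 21.1 °C)/1.313 = -151 W
(Negative Q ⇒ heat flows inward; heat gain = 151 W.)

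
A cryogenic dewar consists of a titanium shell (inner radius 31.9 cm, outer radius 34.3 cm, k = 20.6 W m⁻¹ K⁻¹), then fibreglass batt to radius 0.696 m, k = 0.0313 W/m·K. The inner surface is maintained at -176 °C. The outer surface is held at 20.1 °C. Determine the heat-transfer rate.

Q = 52.2 W

Treat each layer as a resistance in series:
  R_titanium = (1/0.319 − 1/0.343)/(4πk) = 0.2193/(4π·20.6) = 8.473×10^-4 K/W
  R_fibreglass batt = (1/0.343 − 1/0.696)/(4πk) = 1.479/(4π·0.0313) = 3.759 K/W
ΣR = 8.473×10^-4 + 3.759 = 3.760 K/W
Q = ΔT/ΣR = (-176 °C − 20.1 °C)/3.760 = -52.2 W
(Negative Q ⇒ heat flows inward; heat gain = 52.2 W.)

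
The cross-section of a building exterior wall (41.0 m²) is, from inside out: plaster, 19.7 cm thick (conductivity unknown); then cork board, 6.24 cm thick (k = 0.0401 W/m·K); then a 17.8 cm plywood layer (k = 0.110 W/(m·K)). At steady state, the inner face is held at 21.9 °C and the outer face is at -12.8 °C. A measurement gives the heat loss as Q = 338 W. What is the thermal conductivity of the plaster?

k = 0.190 W/m·K

ΣR = ΔT/Q = |21.9 − -12.8|/338 = 0.1027 K/W
Known resistances:
  R_cork board = L/(kA) = 0.0624/(0.0401·41.0) = 0.03795 K/W
  R_plywood = L/(kA) = 0.178/(0.110·41.0) = 0.03947 K/W
R_plaster = ΣR − ΣR_known = 0.1027 − 0.07742 = 0.02528 K/W
L/(kA) = 0.02528 ⇒ k = 0.197/(0.02528·41.0) = 0.190 W/m·K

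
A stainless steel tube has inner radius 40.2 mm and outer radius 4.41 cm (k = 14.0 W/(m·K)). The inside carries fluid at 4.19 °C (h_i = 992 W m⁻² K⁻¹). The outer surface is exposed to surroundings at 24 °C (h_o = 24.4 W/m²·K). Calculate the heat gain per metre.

Treat each layer as a resistance in series:
  R'_conv,in = 1/(2πr h) = 1/(2π·0.0402·992) = 0.003991 m·K/W
  R'_stainless steel = ln(0.0441/0.0402)/(2πk) = 0.09259/(2π·14.0) = 0.001053 m·K/W
  R'_conv,out = 1/(2πr h) = 1/(2π·0.0441·24.4) = 0.1479 m·K/W
ΣR = 0.003991 + 0.001053 + 0.1479 = 0.1529 m·K/W
Q' = ΔT/ΣR = (4.19 °C − 24 °C)/0.1529 = -130 W/m
(Negative Q' ⇒ heat flows inward; heat gain = 130 W/m.)

Q' = 130 W/m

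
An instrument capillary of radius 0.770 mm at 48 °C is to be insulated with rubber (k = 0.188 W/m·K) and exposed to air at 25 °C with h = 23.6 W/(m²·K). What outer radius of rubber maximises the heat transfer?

r_cr = 0.797 cm

For a cylinder, r_cr = k_ins/h = 0.188/23.6 = 0.00797 m = 0.797 cm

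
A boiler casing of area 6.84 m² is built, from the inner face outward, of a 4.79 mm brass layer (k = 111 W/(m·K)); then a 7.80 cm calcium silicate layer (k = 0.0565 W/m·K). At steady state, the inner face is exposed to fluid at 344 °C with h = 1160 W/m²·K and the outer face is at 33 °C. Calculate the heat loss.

Treat each layer as a resistance in series:
  R_conv,in = 1/(hA) = 1/(1160·6.84) = 1.260×10^-4 K/W
  R_brass = L/(kA) = 0.00479/(111·6.84) = 6.309×10^-6 K/W
  R_calcium silicate = L/(kA) = 0.0780/(0.0565·6.84) = 0.2018 K/W
ΣR = 1.260×10^-4 + 6.309×10^-6 + 0.2018 = 0.2019 K/W
Q = ΔT/ΣR = (344 °C − 33 °C)/0.2019 = 1540 W

Q = 1540 W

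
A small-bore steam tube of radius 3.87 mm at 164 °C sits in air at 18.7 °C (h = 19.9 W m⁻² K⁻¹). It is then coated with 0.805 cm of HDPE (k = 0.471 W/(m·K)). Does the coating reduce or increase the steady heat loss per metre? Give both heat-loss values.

increases: 70.3 → 138 W/m

Critical radius for a cylinder: r_cr = k/h = 0.0237 m = 2.37 cm.
Outer radius after coating: r₂ = 0.00387 + 0.00805 = 0.01192 m.
Since r₁ < r_cr and r₂ ≤ r_cr, the coating moves toward the maximum at r_cr — heat loss rises.
Bare: R = 1/(2πr₁h) = 2.067 m·K/W; Q = 145.3/2.067 = 70.3 W/m.
Coated: R = R_cond + R_conv = 1.051 m·K/W; Q = 145.3/1.051 = 138 W/m.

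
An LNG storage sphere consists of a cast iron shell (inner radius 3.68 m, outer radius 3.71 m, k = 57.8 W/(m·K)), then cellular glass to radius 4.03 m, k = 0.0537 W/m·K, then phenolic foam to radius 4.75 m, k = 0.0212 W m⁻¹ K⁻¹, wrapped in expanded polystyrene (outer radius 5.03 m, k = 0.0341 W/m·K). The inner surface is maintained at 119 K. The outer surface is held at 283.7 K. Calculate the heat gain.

Treat each layer as a resistance in series:
  R_cast iron = (1/3.68 − 1/3.71)/(4πk) = 0.002197/(4π·57.8) = 3.025×10^-6 K/W
  R_cellular glass = (1/3.71 − 1/4.03)/(4πk) = 0.02140/(4π·0.0537) = 0.03172 K/W
  R_phenolic foam = (1/4.03 − 1/4.75)/(4πk) = 0.03761/(4π·0.0212) = 0.1412 K/W
  R_expanded polystyrene = (1/4.75 − 1/5.03)/(4πk) = 0.01172/(4π·0.0341) = 0.02735 K/W
ΣR = 3.025×10^-6 + 0.03172 + 0.1412 + 0.02735 = 0.2003 K/W
Q = ΔT/ΣR = (119 K − 283.7 K)/0.2003 = -822 W
(Negative Q ⇒ heat flows inward; heat gain = 822 W.)

Q = 822 W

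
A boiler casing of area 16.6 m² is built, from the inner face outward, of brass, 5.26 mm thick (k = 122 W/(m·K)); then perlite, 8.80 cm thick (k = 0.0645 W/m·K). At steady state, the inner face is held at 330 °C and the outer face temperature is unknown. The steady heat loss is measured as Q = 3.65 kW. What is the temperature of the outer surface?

Sum the resistances:
  R_brass = L/(kA) = 0.00526/(122·16.6) = 2.597×10^-6 K/W
  R_perlite = L/(kA) = 0.0880/(0.0645·16.6) = 0.08219 K/W
ΣR = 0.08219 K/W
ΔT = Q·ΣR = 3650 × 0.08219 = 300.0 K
Heat flows outward, so T_out = T_in − ΔT = 330 − 300.0 = 30.0 °C

T_out = 30.0 °C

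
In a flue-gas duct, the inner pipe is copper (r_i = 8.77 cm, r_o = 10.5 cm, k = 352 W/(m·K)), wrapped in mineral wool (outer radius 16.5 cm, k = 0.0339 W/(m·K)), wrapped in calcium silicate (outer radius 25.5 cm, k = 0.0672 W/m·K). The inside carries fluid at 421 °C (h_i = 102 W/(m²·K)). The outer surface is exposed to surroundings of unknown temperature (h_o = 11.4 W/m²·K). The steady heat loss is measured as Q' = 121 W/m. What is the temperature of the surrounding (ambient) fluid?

T_out = 30.7 °C

Sum the resistances:
  R'_conv,in = 1/(2πr h) = 1/(2π·0.0877·102) = 0.01779 m·K/W
  R'_copper = ln(0.105/0.0877)/(2πk) = 0.1800/(2π·352) = 8.140×10^-5 m·K/W
  R'_mineral wool = ln(0.165/0.105)/(2πk) = 0.4520/(2π·0.0339) = 2.122 m·K/W
  R'_calcium silicate = ln(0.255/0.165)/(2πk) = 0.4353/(2π·0.0672) = 1.031 m·K/W
  R'_conv,out = 1/(2πr h) = 1/(2π·0.255·11.4) = 0.05475 m·K/W
ΣR = 3.226 m·K/W
ΔT = Q'·ΣR = 121 × 3.226 = 390.3 K
Heat flows outward, so T_out = T_in − ΔT = 421 − 390.3 = 30.7 °C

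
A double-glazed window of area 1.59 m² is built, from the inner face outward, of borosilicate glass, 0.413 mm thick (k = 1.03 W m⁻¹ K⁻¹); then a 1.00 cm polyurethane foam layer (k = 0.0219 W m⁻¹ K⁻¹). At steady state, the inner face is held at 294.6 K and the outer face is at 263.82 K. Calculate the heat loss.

Treat each layer as a resistance in series:
  R_borosilicate glass = L/(kA) = 4.13×10^-4/(1.03·1.59) = 2.522×10^-4 K/W
  R_polyurethane foam = L/(kA) = 0.0100/(0.0219·1.59) = 0.2872 K/W
ΣR = 2.522×10^-4 + 0.2872 = 0.2875 K/W
Q = ΔT/ΣR = (294.6 K − 263.82 K)/0.2875 = 107 W

Q = 107 W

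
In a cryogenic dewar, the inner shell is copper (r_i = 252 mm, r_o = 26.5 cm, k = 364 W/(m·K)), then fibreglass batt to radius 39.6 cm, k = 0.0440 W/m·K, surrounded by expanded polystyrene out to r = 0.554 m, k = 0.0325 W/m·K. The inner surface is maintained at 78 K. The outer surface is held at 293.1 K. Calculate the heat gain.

Q = 53.5 W

Series thermal resistances, inner to outer:
  R_copper = (1/0.252 − 1/0.265)/(4πk) = 0.1947/(4π·364) = 4.256×10^-5 K/W
  R_fibreglass batt = (1/0.265 − 1/0.396)/(4πk) = 1.248/(4π·0.0440) = 2.258 K/W
  R_expanded polystyrene = (1/0.396 − 1/0.554)/(4πk) = 0.7202/(4π·0.0325) = 1.763 K/W
ΣR = 4.256×10^-5 + 2.258 + 1.763 = 4.021 K/W
Q = ΔT/ΣR = (78 K − 293.1 K)/4.021 = -53.5 W
(Negative Q ⇒ heat flows inward; heat gain = 53.5 W.)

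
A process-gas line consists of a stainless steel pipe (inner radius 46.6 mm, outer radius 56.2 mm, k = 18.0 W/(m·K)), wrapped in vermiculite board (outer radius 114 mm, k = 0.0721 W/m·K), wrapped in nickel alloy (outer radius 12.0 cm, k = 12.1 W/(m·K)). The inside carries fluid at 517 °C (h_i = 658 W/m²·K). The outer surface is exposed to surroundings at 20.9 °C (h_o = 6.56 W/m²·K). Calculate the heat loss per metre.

Treat each layer as a resistance in series:
  R'_conv,in = 1/(2πr h) = 1/(2π·0.0466·658) = 0.005190 m·K/W
  R'_stainless steel = ln(0.0562/0.0466)/(2πk) = 0.1873/(2π·18.0) = 0.001656 m·K/W
  R'_vermiculite board = ln(0.114/0.0562)/(2πk) = 0.7073/(2π·0.0721) = 1.561 m·K/W
  R'_nickel alloy = ln(0.120/0.114)/(2πk) = 0.05129/(2π·12.1) = 6.747×10^-4 m·K/W
  R'_conv,out = 1/(2πr h) = 1/(2π·0.120·6.56) = 0.2022 m·K/W
ΣR = 0.005190 + 0.001656 + 1.561 + 6.747×10^-4 + 0.2022 = 1.771 m·K/W
Q' = ΔT/ΣR = (517 °C − 20.9 °C)/1.771 = 280 W/m

Q' = 280 W/m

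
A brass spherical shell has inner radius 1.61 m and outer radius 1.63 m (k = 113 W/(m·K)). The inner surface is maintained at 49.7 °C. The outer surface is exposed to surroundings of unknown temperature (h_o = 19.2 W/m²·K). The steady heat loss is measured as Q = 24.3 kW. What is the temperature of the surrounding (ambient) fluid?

T_out = 11.7 °C

Sum the resistances:
  R_brass = (1/1.61 − 1/1.63)/(4πk) = 0.007621/(4π·113) = 5.367×10^-6 K/W
  R_conv,out = 1/(4πr²h) = 1/(4π·1.63²·19.2) = 0.001560 K/W
ΣR = 0.001565 K/W
ΔT = Q·ΣR = 24300 × 0.001565 = 38.03 K
Heat flows outward, so T_out = T_in − ΔT = 49.7 − 38.03 = 11.7 °C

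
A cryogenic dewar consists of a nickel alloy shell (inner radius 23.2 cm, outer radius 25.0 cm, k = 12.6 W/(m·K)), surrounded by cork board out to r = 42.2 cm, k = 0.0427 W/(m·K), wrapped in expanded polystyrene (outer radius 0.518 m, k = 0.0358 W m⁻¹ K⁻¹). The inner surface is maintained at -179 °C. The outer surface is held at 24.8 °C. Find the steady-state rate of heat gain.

Resistance network (inner→outer):
  R_nickel alloy = (1/0.232 − 1/0.250)/(4πk) = 0.3103/(4π·12.6) = 0.001960 K/W
  R_cork board = (1/0.250 − 1/0.422)/(4πk) = 1.630/(4π·0.0427) = 3.038 K/W
  R_expanded polystyrene = (1/0.422 − 1/0.518)/(4πk) = 0.4392/(4π·0.0358) = 0.9762 K/W
ΣR = 0.001960 + 3.038 + 0.9762 = 4.016 K/W
Q = ΔT/ΣR = (-179 °C − 24.8 °C)/4.016 = -50.7 W
(Negative Q ⇒ heat flows inward; heat gain = 50.7 W.)

Q = 50.7 W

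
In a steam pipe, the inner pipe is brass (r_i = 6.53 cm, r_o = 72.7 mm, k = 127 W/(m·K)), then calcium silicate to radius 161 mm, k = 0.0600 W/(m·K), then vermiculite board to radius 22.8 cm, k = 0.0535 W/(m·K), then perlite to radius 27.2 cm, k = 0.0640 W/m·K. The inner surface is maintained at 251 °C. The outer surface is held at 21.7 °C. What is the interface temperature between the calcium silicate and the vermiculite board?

T = 116 °C

Series thermal resistances, inner to outer:
  R'_brass = ln(0.0727/0.0653)/(2πk) = 0.1073/(2π·127) = 1.345×10^-4 m·K/W
  R'_calcium silicate = ln(0.161/0.0727)/(2πk) = 0.7951/(2π·0.0600) = 2.109 m·K/W
  R'_vermiculite board = ln(0.228/0.161)/(2πk) = 0.3479/(2π·0.0535) = 1.035 m·K/W
  R'_perlite = ln(0.272/0.228)/(2πk) = 0.1765/(2π·0.0640) = 0.4388 m·K/W
ΣR = 1.345×10^-4 + 2.109 + 1.035 + 0.4388 = 3.583 m·K/W
Q' = ΔT/ΣR = (251 °C − 21.7 °C)/3.583 = 64.00 W/m
From the inner boundary to the calcium silicate/vermiculite board interface, ΣR_partial = 2.109 m·K/W.
T_interface = T_in − Q'·ΣR_partial = 251 °C − (64.00)(2.109) = 116 °C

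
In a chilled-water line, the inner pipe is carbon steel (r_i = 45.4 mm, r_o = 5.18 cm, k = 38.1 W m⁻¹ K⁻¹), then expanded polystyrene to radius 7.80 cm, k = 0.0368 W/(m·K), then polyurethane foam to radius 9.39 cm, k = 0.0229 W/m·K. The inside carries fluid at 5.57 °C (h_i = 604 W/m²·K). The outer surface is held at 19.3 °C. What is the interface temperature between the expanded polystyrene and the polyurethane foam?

Resistance network (inner→outer):
  R'_conv,in = 1/(2πr h) = 1/(2π·0.0454·604) = 0.005804 m·K/W
  R'_carbon steel = ln(0.0518/0.0454)/(2πk) = 0.1319/(2π·38.1) = 5.509×10^-4 m·K/W
  R'_expanded polystyrene = ln(0.0780/0.0518)/(2πk) = 0.4093/(2π·0.0368) = 1.770 m·K/W
  R'_polyurethane foam = ln(0.0939/0.0780)/(2πk) = 0.1855/(2π·0.0229) = 1.289 m·K/W
ΣR = 0.005804 + 5.509×10^-4 + 1.770 + 1.289 = 3.065 m·K/W
Q' = ΔT/ΣR = (5.57 °C − 19.3 °C)/3.065 = -4.480 W/m
From the inner boundary to the expanded polystyrene/polyurethane foam interface, ΣR_partial = 1.776 m·K/W.
T_interface = T_in − Q'·ΣR_partial = 5.57 °C − (-4.480)(1.776) = 13.5 °C

T = 13.5 °C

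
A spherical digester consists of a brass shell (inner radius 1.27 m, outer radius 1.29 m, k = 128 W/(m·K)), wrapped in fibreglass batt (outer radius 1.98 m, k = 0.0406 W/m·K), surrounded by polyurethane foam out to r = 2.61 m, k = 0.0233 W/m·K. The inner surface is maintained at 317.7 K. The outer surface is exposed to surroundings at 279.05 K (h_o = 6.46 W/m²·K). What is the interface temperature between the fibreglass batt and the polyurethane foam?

T = 296.1 K

Treat each layer as a resistance in series:
  R_brass = (1/1.27 − 1/1.29)/(4πk) = 0.01221/(4π·128) = 7.590×10^-6 K/W
  R_fibreglass batt = (1/1.29 − 1/1.98)/(4πk) = 0.2701/(4π·0.0406) = 0.5295 K/W
  R_polyurethane foam = (1/1.98 − 1/2.61)/(4πk) = 0.1219/(4π·0.0233) = 0.4164 K/W
  R_conv,out = 1/(4πr²h) = 1/(4π·2.61²·6.46) = 0.001808 K/W
ΣR = 7.590×10^-6 + 0.5295 + 0.4164 + 0.001808 = 0.9477 K/W
Q = ΔT/ΣR = (317.7 K − 279.05 K)/0.9477 = 40.78 W
From the inner boundary to the fibreglass batt/polyurethane foam interface, ΣR_partial = 0.5295 K/W.
T_interface = T_in − Q·ΣR_partial = 317.7 K − (40.78)(0.5295) = 296.1 K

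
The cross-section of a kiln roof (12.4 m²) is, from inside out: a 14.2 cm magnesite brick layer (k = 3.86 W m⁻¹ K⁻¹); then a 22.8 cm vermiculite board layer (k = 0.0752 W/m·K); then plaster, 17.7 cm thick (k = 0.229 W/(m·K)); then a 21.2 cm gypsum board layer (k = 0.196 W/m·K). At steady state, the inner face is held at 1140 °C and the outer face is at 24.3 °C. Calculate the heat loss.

Q = 2.81 kW

Resistance network (inner→outer):
  R_magnesite brick = L/(kA) = 0.142/(3.86·12.4) = 0.002967 K/W
  R_vermiculite board = L/(kA) = 0.228/(0.0752·12.4) = 0.2445 K/W
  R_plaster = L/(kA) = 0.177/(0.229·12.4) = 0.06233 K/W
  R_gypsum board = L/(kA) = 0.212/(0.196·12.4) = 0.08723 K/W
ΣR = 0.002967 + 0.2445 + 0.06233 + 0.08723 = 0.3970 K/W
Q = ΔT/ΣR = (1140 °C − 24.3 °C)/0.3970 = 2810 W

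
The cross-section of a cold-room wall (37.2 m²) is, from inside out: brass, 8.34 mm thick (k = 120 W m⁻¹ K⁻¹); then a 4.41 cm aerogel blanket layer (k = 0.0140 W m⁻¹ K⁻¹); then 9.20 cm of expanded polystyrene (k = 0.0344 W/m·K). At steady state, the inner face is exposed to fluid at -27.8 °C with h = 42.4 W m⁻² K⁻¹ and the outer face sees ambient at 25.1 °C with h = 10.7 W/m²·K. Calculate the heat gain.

Resistance network (inner→outer):
  R_conv,in = 1/(hA) = 1/(42.4·37.2) = 6.340×10^-4 K/W
  R_brass = L/(kA) = 0.00834/(120·37.2) = 1.868×10^-6 K/W
  R_aerogel blanket = L/(kA) = 0.0441/(0.0140·37.2) = 0.08468 K/W
  R_expanded polystyrene = L/(kA) = 0.0920/(0.0344·37.2) = 0.07189 K/W
  R_conv,out = 1/(hA) = 1/(10.7·37.2) = 0.002512 K/W
ΣR = 6.340×10^-4 + 1.868×10^-6 + 0.08468 + 0.07189 + 0.002512 = 0.1597 K/W
Q = ΔT/ΣR = (-27.8 °C − 25.1 °C)/0.1597 = -331 W
(Negative Q ⇒ heat flows inward; heat gain = 331 W.)

Q = 331 W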